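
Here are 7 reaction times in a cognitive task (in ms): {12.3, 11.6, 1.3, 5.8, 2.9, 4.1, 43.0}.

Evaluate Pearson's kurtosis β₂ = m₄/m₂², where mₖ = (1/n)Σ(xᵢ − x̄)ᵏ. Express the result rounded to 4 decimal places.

x̄ = 11.5714
Σ(xᵢ − x̄)² = 1258.1143 ⇒ m₂ = 179.73061
Σ(xᵢ − x̄)⁴ = 996670.8739 ⇒ m₄ = 142381.55342
m₂² = 32303.09298
β₂ = m₄/m₂² = 142381.55342 / 32303.09298 ≈ 4.4077

4.4077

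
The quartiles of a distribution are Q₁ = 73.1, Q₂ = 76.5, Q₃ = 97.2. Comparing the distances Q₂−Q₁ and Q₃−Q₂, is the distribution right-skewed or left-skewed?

right-skewed

Q₂ − Q₁ = 3.4;  Q₃ − Q₂ = 20.7
Q₃ − Q₂ > Q₂ − Q₁ ⇒ the upper half is more spread out ⇒ right-skewed.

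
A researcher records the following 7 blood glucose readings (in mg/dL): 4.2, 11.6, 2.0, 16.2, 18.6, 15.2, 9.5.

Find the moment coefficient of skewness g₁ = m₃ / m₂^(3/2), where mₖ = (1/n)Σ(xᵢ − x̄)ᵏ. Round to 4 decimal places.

-0.3160

x̄ = (4.2 + 11.6 + 2.0 + 16.2 + 18.6 + 15.2 + 9.5) / 7 = 11.0429
deviations (xᵢ − x̄): -6.8429, 0.5571, -9.0429, 5.1571, 7.5571, 4.1571, -1.5429
Σ(xᵢ − x̄)² = 232.2771 ⇒ m₂ = 232.2771/7 = 33.18245
Σ(xᵢ − x̄)³ = -422.7838 ⇒ m₃ = -422.7838/7 = -60.39768
m₂^(3/2) = 33.18245^(1.5) = 191.14487
g₁ = m₃ / m₂^(3/2) = -60.39768 / 191.14487 ≈ -0.3160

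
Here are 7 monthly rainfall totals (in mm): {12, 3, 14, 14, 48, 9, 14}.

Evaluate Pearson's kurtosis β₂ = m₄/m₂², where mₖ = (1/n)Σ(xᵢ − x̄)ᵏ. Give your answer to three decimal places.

4.544

x̄ = 16.2857
Σ(xᵢ − x̄)² = 1269.4286 ⇒ m₂ = 181.34694
Σ(xᵢ − x̄)⁴ = 1046018.1866 ⇒ m₄ = 149431.16951
m₂² = 32886.71220
β₂ = m₄/m₂² = 149431.16951 / 32886.71220 ≈ 4.544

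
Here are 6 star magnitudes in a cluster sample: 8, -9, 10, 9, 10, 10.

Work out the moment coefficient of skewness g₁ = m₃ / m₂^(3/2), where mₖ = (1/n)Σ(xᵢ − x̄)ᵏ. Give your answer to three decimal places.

x̄ = (8 - 9 + 10 + 9 + 10 + 10) / 6 = 6.3333
deviations (xᵢ − x̄): 1.6667, -15.3333, 3.6667, 2.6667, 3.6667, 3.6667
Σ(xᵢ − x̄)² = 285.3333 ⇒ m₂ = 285.3333/6 = 47.55556
Σ(xᵢ − x̄)³ = -3433.5556 ⇒ m₃ = -3433.5556/6 = -572.25926
m₂^(3/2) = 47.55556^(1.5) = 327.94566
g₁ = m₃ / m₂^(3/2) = -572.25926 / 327.94566 ≈ -1.745

-1.745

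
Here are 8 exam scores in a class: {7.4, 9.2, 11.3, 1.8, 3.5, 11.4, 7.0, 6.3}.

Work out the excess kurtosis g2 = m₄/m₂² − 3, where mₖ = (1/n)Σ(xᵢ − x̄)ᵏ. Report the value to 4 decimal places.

-1.0365

x̄ = 7.2375
Σ(xᵢ − x̄)² = 82.1788 ⇒ m₂ = 10.27234
Σ(xᵢ − x̄)⁴ = 1657.4957 ⇒ m₄ = 207.18696
m₂² = 105.52105
g2 = m₄/m₂² − 3 = 1.96347 − 3 ≈ -1.0365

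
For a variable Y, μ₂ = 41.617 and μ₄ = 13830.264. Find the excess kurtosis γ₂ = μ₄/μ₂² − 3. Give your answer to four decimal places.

4.9853

μ₂² = 41.617² = 1731.97469
μ₄/μ₂² = 13830.264 / 1731.97469 = 7.98526
γ₂ = 7.98526 − 3 ≈ 4.9853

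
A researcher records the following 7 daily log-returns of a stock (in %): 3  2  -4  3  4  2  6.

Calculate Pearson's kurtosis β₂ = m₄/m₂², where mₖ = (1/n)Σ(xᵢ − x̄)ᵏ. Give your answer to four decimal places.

3.7367

x̄ = 2.2857
Σ(xᵢ − x̄)² = 57.4286 ⇒ m₂ = 8.20408
Σ(xᵢ − x̄)⁴ = 1760.5539 ⇒ m₄ = 251.50771
m₂² = 67.30696
β₂ = m₄/m₂² = 251.50771 / 67.30696 ≈ 3.7367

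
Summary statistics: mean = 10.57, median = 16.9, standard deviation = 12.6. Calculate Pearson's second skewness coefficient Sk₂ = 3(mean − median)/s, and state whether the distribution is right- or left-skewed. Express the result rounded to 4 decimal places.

Sk₂ = 3(10.57 − 16.9) / 12.6 = 3 × -6.3300 / 12.6
    = -18.9900 / 12.6 ≈ -1.5071
Sk₂ < 0 ⇒ mean < median ⇒ left-skewed (negative skew).

-1.5071, left-skewed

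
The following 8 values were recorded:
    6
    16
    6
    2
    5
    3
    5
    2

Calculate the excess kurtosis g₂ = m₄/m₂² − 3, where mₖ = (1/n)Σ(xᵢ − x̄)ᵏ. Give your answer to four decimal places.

x̄ = 5.6250
Σ(xᵢ − x̄)² = 141.8750 ⇒ m₂ = 17.73438
Σ(xᵢ − x̄)⁴ = 11979.6816 ⇒ m₄ = 1497.46021
m₂² = 314.50806
g₂ = m₄/m₂² − 3 = 4.76128 − 3 ≈ 1.7613

1.7613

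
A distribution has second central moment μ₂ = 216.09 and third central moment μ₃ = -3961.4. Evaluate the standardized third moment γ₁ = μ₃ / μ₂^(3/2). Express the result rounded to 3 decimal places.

-1.247

σ = √μ₂ = √216.09 = 14.70000
σ³ = μ₂^(3/2) = 3176.52300
γ₁ = μ₃/σ³ = -3961.4 / 3176.52300 ≈ -1.247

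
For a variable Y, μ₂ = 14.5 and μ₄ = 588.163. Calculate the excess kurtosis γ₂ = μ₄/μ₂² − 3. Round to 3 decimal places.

-0.203

μ₂² = 14.5² = 210.25000
μ₄/μ₂² = 588.163 / 210.25000 = 2.79745
γ₂ = 2.79745 − 3 ≈ -0.203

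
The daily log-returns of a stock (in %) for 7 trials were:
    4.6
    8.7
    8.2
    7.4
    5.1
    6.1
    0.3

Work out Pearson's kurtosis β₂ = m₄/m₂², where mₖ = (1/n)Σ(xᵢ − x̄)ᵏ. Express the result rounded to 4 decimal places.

2.9560

x̄ = 5.7714
Σ(xᵢ − x̄)² = 48.9943 ⇒ m₂ = 6.99918
Σ(xᵢ − x̄)⁴ = 1013.6710 ⇒ m₄ = 144.81014
m₂² = 48.98857
β₂ = m₄/m₂² = 144.81014 / 48.98857 ≈ 2.9560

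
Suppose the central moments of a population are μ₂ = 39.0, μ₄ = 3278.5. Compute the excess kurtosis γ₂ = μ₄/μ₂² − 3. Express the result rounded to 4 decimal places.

-0.8445

μ₂² = 39.0² = 1521.00000
μ₄/μ₂² = 3278.5 / 1521.00000 = 2.15549
γ₂ = 2.15549 − 3 ≈ -0.8445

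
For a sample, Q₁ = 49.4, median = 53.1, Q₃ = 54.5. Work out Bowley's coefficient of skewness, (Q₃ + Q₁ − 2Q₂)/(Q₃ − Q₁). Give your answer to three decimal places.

-0.451

numerator: Q₃ + Q₁ − 2Q₂ = 54.5 + 49.4 − 2×53.1 = -2.3000
denominator: Q₃ − Q₁ = 54.5 − 49.4 = 5.1000
Bowley skewness = -2.3000 / 5.1000 ≈ -0.451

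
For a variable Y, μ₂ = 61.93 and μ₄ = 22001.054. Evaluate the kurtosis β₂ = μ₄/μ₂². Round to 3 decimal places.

μ₂² = 61.93² = 3835.32490
μ₄/μ₂² = 22001.054 / 3835.32490 = 5.73643
β₂ ≈ 5.736

5.736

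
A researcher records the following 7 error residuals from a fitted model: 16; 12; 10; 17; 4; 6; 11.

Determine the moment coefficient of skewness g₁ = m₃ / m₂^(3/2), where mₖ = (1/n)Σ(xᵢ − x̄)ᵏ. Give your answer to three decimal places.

-0.113

x̄ = (16 + 12 + 10 + 17 + 4 + 6 + 11) / 7 = 10.8571
deviations (xᵢ − x̄): 5.1429, 1.1429, -0.8571, 6.1429, -6.8571, -4.8571, 0.1429
Σ(xᵢ − x̄)² = 136.8571 ⇒ m₂ = 136.8571/7 = 19.55102
Σ(xᵢ − x̄)³ = -68.3265 ⇒ m₃ = -68.3265/7 = -9.76093
m₂^(3/2) = 19.55102^(1.5) = 86.44784
g₁ = m₃ / m₂^(3/2) = -9.76093 / 86.44784 ≈ -0.113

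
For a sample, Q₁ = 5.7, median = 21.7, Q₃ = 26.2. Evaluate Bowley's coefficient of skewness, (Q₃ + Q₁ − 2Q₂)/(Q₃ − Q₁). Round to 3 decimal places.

numerator: Q₃ + Q₁ − 2Q₂ = 26.2 + 5.7 − 2×21.7 = -11.5000
denominator: Q₃ − Q₁ = 26.2 − 5.7 = 20.5000
Bowley skewness = -11.5000 / 20.5000 ≈ -0.561

-0.561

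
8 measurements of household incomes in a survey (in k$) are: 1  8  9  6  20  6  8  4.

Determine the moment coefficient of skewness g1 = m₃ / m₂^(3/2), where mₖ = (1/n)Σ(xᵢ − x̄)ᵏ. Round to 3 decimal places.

1.296

x̄ = (1 + 8 + 9 + 6 + 20 + 6 + 8 + 4) / 8 = 7.7500
deviations (xᵢ − x̄): -6.7500, 0.2500, 1.2500, -1.7500, 12.2500, -1.7500, 0.2500, -3.7500
Σ(xᵢ − x̄)² = 217.5000 ⇒ m₂ = 217.5000/8 = 27.18750
Σ(xᵢ − x̄)³ = 1469.2500 ⇒ m₃ = 1469.2500/8 = 183.65625
m₂^(3/2) = 27.18750^(1.5) = 141.76007
g1 = m₃ / m₂^(3/2) = 183.65625 / 141.76007 ≈ 1.296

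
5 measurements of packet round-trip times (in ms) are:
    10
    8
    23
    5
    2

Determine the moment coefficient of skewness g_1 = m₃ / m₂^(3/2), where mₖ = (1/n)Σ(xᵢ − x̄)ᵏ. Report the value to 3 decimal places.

0.988

x̄ = (10 + 8 + 23 + 5 + 2) / 5 = 9.6000
deviations (xᵢ − x̄): 0.4000, -1.6000, 13.4000, -4.6000, -7.6000
Σ(xᵢ − x̄)² = 261.2000 ⇒ m₂ = 261.2000/5 = 52.24000
Σ(xᵢ − x̄)³ = 1865.7600 ⇒ m₃ = 1865.7600/5 = 373.15200
m₂^(3/2) = 52.24000^(1.5) = 377.57632
g_1 = m₃ / m₂^(3/2) = 373.15200 / 377.57632 ≈ 0.988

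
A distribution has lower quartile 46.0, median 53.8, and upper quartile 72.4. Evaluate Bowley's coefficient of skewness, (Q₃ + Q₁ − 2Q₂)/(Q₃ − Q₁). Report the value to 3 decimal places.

0.409

numerator: Q₃ + Q₁ − 2Q₂ = 72.4 + 46.0 − 2×53.8 = 10.8000
denominator: Q₃ − Q₁ = 72.4 − 46.0 = 26.4000
Bowley skewness = 10.8000 / 26.4000 ≈ 0.409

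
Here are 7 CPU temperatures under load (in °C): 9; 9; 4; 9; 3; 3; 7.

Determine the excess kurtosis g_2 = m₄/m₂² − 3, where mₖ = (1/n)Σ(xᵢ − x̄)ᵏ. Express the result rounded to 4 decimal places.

-1.7866

x̄ = 6.2857
Σ(xᵢ − x̄)² = 49.4286 ⇒ m₂ = 7.06122
Σ(xᵢ − x̄)⁴ = 423.4927 ⇒ m₄ = 60.49896
m₂² = 49.86089
g_2 = m₄/m₂² − 3 = 1.21335 − 3 ≈ -1.7866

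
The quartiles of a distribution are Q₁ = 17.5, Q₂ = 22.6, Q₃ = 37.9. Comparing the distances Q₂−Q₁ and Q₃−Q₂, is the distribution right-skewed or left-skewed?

right-skewed

Q₂ − Q₁ = 5.1;  Q₃ − Q₂ = 15.3
Q₃ − Q₂ > Q₂ − Q₁ ⇒ the upper half is more spread out ⇒ right-skewed.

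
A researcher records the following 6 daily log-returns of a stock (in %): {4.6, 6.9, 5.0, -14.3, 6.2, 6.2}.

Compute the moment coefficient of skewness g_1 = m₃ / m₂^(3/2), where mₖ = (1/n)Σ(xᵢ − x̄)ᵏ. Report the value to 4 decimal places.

-1.7465

x̄ = (4.6 + 6.9 + 5.0 - 14.3 + 6.2 + 6.2) / 6 = 2.4333
deviations (xᵢ − x̄): 2.1667, 4.4667, 2.5667, -16.7333, 3.7667, 3.7667
Σ(xᵢ − x̄)² = 339.6133 ⇒ m₂ = 339.6133/6 = 56.60222
Σ(xᵢ − x̄)³ = -4462.3316 ⇒ m₃ = -4462.3316/6 = -743.72193
m₂^(3/2) = 56.60222^(1.5) = 425.84370
g_1 = m₃ / m₂^(3/2) = -743.72193 / 425.84370 ≈ -1.7465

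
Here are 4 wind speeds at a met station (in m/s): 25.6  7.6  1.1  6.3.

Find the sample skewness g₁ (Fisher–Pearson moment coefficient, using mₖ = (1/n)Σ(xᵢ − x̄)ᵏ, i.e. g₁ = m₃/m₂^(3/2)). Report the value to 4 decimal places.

x̄ = (25.6 + 7.6 + 1.1 + 6.3) / 4 = 10.1500
deviations (xᵢ − x̄): 15.4500, -2.5500, -9.0500, -3.8500
Σ(xᵢ − x̄)² = 341.9300 ⇒ m₂ = 341.9300/4 = 85.48250
Σ(xᵢ − x̄)³ = 2873.0880 ⇒ m₃ = 2873.0880/4 = 718.27200
m₂^(3/2) = 85.48250^(1.5) = 790.34338
g₁ = m₃ / m₂^(3/2) = 718.27200 / 790.34338 ≈ 0.9088

0.9088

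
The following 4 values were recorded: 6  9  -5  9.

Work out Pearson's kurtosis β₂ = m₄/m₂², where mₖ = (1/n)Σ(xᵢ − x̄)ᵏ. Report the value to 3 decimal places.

x̄ = 4.7500
Σ(xᵢ − x̄)² = 132.7500 ⇒ m₂ = 33.18750
Σ(xᵢ − x̄)⁴ = 9691.8281 ⇒ m₄ = 2422.95703
m₂² = 1101.41016
β₂ = m₄/m₂² = 2422.95703 / 1101.41016 ≈ 2.200

2.200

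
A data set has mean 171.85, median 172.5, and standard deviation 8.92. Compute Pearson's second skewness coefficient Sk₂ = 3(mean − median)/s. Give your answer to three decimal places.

Sk₂ = 3(171.85 − 172.5) / 8.92 = 3 × -0.6500 / 8.92
    = -1.9500 / 8.92 ≈ -0.219

-0.219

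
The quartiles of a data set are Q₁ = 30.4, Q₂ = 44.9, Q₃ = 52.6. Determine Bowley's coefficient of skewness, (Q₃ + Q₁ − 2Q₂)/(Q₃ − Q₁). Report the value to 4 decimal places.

-0.3063

numerator: Q₃ + Q₁ − 2Q₂ = 52.6 + 30.4 − 2×44.9 = -6.8000
denominator: Q₃ − Q₁ = 52.6 − 30.4 = 22.2000
Bowley skewness = -6.8000 / 22.2000 ≈ -0.3063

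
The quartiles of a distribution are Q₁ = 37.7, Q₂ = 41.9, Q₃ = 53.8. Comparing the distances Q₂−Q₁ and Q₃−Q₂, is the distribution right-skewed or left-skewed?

right-skewed

Q₂ − Q₁ = 4.2;  Q₃ − Q₂ = 11.9
Q₃ − Q₂ > Q₂ − Q₁ ⇒ the upper half is more spread out ⇒ right-skewed.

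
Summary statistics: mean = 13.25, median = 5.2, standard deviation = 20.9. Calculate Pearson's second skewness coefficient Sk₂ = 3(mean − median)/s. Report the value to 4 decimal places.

1.1555

Sk₂ = 3(13.25 − 5.2) / 20.9 = 3 × 8.0500 / 20.9
    = 24.1500 / 20.9 ≈ 1.1555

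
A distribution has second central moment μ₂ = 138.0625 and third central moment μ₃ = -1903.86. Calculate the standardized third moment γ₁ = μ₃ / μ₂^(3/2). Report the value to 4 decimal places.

-1.1736

σ = √μ₂ = √138.0625 = 11.75000
σ³ = μ₂^(3/2) = 1622.23438
γ₁ = μ₃/σ³ = -1903.86 / 1622.23438 ≈ -1.1736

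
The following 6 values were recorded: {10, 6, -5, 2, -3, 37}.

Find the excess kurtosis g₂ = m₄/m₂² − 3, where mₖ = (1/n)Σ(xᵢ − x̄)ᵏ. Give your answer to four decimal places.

x̄ = 7.8333
Σ(xᵢ − x̄)² = 1174.8333 ⇒ m₂ = 195.80556
Σ(xᵢ − x̄)⁴ = 765770.1528 ⇒ m₄ = 127628.35880
m₂² = 38339.81559
g₂ = m₄/m₂² − 3 = 3.32887 − 3 ≈ 0.3289

0.3289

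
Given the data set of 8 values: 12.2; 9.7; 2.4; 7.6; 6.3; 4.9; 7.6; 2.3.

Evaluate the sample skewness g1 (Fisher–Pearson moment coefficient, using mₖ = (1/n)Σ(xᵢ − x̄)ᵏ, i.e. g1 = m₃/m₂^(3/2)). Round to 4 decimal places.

0.1625

x̄ = (12.2 + 9.7 + 2.4 + 7.6 + 6.3 + 4.9 + 7.6 + 2.3) / 8 = 6.6250
deviations (xᵢ − x̄): 5.5750, 3.0750, -4.2250, 0.9750, -0.3250, -1.7250, 0.9750, -4.3250
Σ(xᵢ − x̄)² = 82.0750 ⇒ m₂ = 82.0750/8 = 10.25937
Σ(xᵢ − x̄)³ = 42.7162 ⇒ m₃ = 42.7162/8 = 5.33953
m₂^(3/2) = 10.25937^(1.5) = 32.86104
g1 = m₃ / m₂^(3/2) = 5.33953 / 32.86104 ≈ 0.1625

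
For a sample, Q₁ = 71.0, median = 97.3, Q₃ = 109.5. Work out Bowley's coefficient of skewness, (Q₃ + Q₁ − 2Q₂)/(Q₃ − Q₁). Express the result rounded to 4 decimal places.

numerator: Q₃ + Q₁ − 2Q₂ = 109.5 + 71.0 − 2×97.3 = -14.1000
denominator: Q₃ − Q₁ = 109.5 − 71.0 = 38.5000
Bowley skewness = -14.1000 / 38.5000 ≈ -0.3662

-0.3662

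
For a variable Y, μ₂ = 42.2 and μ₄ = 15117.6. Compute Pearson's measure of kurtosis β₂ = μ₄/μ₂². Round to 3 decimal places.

8.489

μ₂² = 42.2² = 1780.84000
μ₄/μ₂² = 15117.6 / 1780.84000 = 8.48903
β₂ ≈ 8.489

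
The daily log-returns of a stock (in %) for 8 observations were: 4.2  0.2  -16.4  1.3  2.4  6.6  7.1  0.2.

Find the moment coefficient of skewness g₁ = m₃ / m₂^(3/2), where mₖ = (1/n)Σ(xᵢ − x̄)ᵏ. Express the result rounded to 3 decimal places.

x̄ = (4.2 + 0.2 - 16.4 + 1.3 + 2.4 + 6.6 + 7.1 + 0.2) / 8 = 0.7000
deviations (xᵢ − x̄): 3.5000, -0.5000, -17.1000, 0.6000, 1.7000, 5.9000, 6.4000, -0.5000
Σ(xᵢ − x̄)² = 384.1800 ⇒ m₂ = 384.1800/8 = 48.02250
Σ(xᵢ − x̄)³ = -4484.9340 ⇒ m₃ = -4484.9340/8 = -560.61675
m₂^(3/2) = 48.02250^(1.5) = 332.78761
g₁ = m₃ / m₂^(3/2) = -560.61675 / 332.78761 ≈ -1.685

-1.685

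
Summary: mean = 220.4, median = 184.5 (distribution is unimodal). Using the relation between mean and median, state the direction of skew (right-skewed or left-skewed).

mean − median = 220.4 − 184.5 = 35.9
mean > median ⇒ the longer tail is on the right ⇒ right-skewed (positively skewed).

right-skewed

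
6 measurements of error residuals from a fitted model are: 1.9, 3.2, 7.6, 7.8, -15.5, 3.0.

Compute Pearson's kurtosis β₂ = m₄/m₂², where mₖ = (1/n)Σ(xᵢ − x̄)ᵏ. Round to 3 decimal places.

3.644

x̄ = 1.3333
Σ(xᵢ − x̄)² = 371.0333 ⇒ m₂ = 61.83889
Σ(xᵢ − x̄)⁴ = 83604.4265 ⇒ m₄ = 13934.07109
m₂² = 3824.04818
β₂ = m₄/m₂² = 13934.07109 / 3824.04818 ≈ 3.644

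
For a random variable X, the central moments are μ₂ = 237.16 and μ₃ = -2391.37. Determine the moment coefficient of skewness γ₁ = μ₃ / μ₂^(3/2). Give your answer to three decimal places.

σ = √μ₂ = √237.16 = 15.40000
σ³ = μ₂^(3/2) = 3652.26400
γ₁ = μ₃/σ³ = -2391.37 / 3652.26400 ≈ -0.655

-0.655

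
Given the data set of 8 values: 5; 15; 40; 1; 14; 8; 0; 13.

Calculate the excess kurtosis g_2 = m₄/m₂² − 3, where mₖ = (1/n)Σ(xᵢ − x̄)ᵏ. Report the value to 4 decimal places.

1.1043

x̄ = 12.0000
Σ(xᵢ − x̄)² = 1128.0000 ⇒ m₂ = 141.00000
Σ(xᵢ − x̄)⁴ = 652788.0000 ⇒ m₄ = 81598.50000
m₂² = 19881.00000
g_2 = m₄/m₂² − 3 = 4.10435 − 3 ≈ 1.1043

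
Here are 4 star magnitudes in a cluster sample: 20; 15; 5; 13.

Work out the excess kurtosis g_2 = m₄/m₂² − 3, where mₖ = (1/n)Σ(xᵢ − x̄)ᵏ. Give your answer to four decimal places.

x̄ = 13.2500
Σ(xᵢ − x̄)² = 116.7500 ⇒ m₂ = 29.18750
Σ(xᵢ − x̄)⁴ = 6717.8281 ⇒ m₄ = 1679.45703
m₂² = 851.91016
g_2 = m₄/m₂² − 3 = 1.97140 − 3 ≈ -1.0286

-1.0286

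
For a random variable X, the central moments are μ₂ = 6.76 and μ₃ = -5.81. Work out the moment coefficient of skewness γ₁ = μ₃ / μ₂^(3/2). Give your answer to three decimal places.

-0.331

σ = √μ₂ = √6.76 = 2.60000
σ³ = μ₂^(3/2) = 17.57600
γ₁ = μ₃/σ³ = -5.81 / 17.57600 ≈ -0.331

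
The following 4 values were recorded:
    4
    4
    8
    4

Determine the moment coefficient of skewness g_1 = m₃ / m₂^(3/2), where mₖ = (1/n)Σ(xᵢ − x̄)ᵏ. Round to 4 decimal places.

1.1547

x̄ = (4 + 4 + 8 + 4) / 4 = 5.0000
deviations (xᵢ − x̄): -1.0000, -1.0000, 3.0000, -1.0000
Σ(xᵢ − x̄)² = 12.0000 ⇒ m₂ = 12.0000/4 = 3.00000
Σ(xᵢ − x̄)³ = 24.0000 ⇒ m₃ = 24.0000/4 = 6.00000
m₂^(3/2) = 3.00000^(1.5) = 5.19615
g_1 = m₃ / m₂^(3/2) = 6.00000 / 5.19615 ≈ 1.1547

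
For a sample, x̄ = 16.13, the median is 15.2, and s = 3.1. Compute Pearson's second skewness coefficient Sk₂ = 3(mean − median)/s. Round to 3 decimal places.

0.900

Sk₂ = 3(16.13 − 15.2) / 3.1 = 3 × 0.9300 / 3.1
    = 2.7900 / 3.1 ≈ 0.900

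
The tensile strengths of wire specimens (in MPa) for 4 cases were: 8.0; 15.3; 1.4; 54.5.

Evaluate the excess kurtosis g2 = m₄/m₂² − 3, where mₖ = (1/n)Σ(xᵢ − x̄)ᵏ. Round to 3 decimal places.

-0.813

x̄ = 19.8000
Σ(xᵢ − x̄)² = 1702.1400 ⇒ m₂ = 425.53500
Σ(xᵢ − x̄)⁴ = 1584253.4418 ⇒ m₄ = 396063.36045
m₂² = 181080.03623
g2 = m₄/m₂² − 3 = 2.18723 − 3 ≈ -0.813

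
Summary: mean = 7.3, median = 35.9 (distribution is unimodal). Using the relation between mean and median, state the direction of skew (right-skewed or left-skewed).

left-skewed

mean − median = 7.3 − 35.9 = -28.6
mean < median ⇒ the longer tail is on the left ⇒ left-skewed (negatively skewed).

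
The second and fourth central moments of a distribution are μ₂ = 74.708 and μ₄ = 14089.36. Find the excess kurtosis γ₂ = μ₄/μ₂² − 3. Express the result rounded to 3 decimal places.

μ₂² = 74.708² = 5581.28526
μ₄/μ₂² = 14089.36 / 5581.28526 = 2.52439
γ₂ = 2.52439 − 3 ≈ -0.476

-0.476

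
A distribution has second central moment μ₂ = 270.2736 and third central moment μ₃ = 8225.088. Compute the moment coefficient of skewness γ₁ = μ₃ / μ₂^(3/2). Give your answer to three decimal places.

σ = √μ₂ = √270.2736 = 16.44000
σ³ = μ₂^(3/2) = 4443.29798
γ₁ = μ₃/σ³ = 8225.088 / 4443.29798 ≈ 1.851

1.851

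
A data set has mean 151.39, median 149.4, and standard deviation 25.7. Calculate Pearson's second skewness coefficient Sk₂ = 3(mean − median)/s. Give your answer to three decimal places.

Sk₂ = 3(151.39 − 149.4) / 25.7 = 3 × 1.9900 / 25.7
    = 5.9700 / 25.7 ≈ 0.232

0.232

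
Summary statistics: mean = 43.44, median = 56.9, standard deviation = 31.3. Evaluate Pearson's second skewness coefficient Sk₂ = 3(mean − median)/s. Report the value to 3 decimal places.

-1.290

Sk₂ = 3(43.44 − 56.9) / 31.3 = 3 × -13.4600 / 31.3
    = -40.3800 / 31.3 ≈ -1.290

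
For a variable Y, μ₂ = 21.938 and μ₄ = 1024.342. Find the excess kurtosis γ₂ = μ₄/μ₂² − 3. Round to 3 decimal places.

-0.872

μ₂² = 21.938² = 481.27584
μ₄/μ₂² = 1024.342 / 481.27584 = 2.12839
γ₂ = 2.12839 − 3 ≈ -0.872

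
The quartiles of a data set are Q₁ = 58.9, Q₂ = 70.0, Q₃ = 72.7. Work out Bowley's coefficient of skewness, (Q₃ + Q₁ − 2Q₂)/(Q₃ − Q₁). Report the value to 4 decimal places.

-0.6087

numerator: Q₃ + Q₁ − 2Q₂ = 72.7 + 58.9 − 2×70.0 = -8.4000
denominator: Q₃ − Q₁ = 72.7 − 58.9 = 13.8000
Bowley skewness = -8.4000 / 13.8000 ≈ -0.6087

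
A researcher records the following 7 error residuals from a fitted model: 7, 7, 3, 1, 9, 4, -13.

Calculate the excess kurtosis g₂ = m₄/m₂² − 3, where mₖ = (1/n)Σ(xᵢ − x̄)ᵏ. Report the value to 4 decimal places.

0.9941

x̄ = 2.5714
Σ(xᵢ − x̄)² = 327.7143 ⇒ m₂ = 46.81633
Σ(xᵢ − x̄)⁴ = 61278.8630 ⇒ m₄ = 8754.12328
m₂² = 2191.76843
g₂ = m₄/m₂² − 3 = 3.99409 − 3 ≈ 0.9941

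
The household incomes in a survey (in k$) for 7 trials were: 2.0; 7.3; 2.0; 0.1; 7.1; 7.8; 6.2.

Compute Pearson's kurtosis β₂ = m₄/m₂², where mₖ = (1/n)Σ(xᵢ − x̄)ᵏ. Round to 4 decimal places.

1.3858

x̄ = 4.6429
Σ(xᵢ − x̄)² = 60.0971 ⇒ m₂ = 8.58531
Σ(xᵢ − x̄)⁴ = 715.0130 ⇒ m₄ = 102.14472
m₂² = 73.70748
β₂ = m₄/m₂² = 102.14472 / 73.70748 ≈ 1.3858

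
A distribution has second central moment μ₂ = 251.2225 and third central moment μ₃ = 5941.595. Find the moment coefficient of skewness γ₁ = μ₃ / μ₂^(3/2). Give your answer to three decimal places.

σ = √μ₂ = √251.2225 = 15.85000
σ³ = μ₂^(3/2) = 3981.87663
γ₁ = μ₃/σ³ = 5941.595 / 3981.87663 ≈ 1.492

1.492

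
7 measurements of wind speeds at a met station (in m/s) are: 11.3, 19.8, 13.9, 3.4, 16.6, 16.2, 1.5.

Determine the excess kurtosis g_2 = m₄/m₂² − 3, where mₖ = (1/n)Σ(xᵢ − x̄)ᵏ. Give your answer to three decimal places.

x̄ = 11.8143
Σ(xᵢ − x̄)² = 287.7086 ⇒ m₂ = 41.10122
Σ(xᵢ − x̄)⁴ = 21310.6597 ⇒ m₄ = 3044.37996
m₂² = 1689.31065
g_2 = m₄/m₂² − 3 = 1.80214 − 3 ≈ -1.198

-1.198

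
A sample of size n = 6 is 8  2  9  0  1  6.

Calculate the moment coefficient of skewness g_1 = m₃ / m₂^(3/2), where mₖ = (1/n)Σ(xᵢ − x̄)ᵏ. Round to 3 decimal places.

0.095

x̄ = (8 + 2 + 9 + 0 + 1 + 6) / 6 = 4.3333
deviations (xᵢ − x̄): 3.6667, -2.3333, 4.6667, -4.3333, -3.3333, 1.6667
Σ(xᵢ − x̄)² = 73.3333 ⇒ m₂ = 73.3333/6 = 12.22222
Σ(xᵢ − x̄)³ = 24.4444 ⇒ m₃ = 24.4444/6 = 4.07407
m₂^(3/2) = 12.22222^(1.5) = 42.72925
g_1 = m₃ / m₂^(3/2) = 4.07407 / 42.72925 ≈ 0.095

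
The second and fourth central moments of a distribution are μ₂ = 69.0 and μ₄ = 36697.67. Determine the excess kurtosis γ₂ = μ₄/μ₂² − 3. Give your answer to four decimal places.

4.7080

μ₂² = 69.0² = 4761.00000
μ₄/μ₂² = 36697.67 / 4761.00000 = 7.70798
γ₂ = 7.70798 − 3 ≈ 4.7080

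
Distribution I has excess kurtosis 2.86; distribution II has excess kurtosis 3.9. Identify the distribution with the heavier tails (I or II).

Higher excess kurtosis ⇒ heavier tails relative to the normal distribution.
2.86 vs 3.9: the larger is 3.9, so II has heavier tails.

II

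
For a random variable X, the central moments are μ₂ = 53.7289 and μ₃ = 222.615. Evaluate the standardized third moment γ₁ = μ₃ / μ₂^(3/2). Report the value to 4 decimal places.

0.5653

σ = √μ₂ = √53.7289 = 7.33000
σ³ = μ₂^(3/2) = 393.83284
γ₁ = μ₃/σ³ = 222.615 / 393.83284 ≈ 0.5653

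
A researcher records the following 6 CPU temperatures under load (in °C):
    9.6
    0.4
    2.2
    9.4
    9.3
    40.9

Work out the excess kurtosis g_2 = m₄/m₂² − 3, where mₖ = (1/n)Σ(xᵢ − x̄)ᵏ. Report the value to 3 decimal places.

x̄ = 11.9667
Σ(xᵢ − x̄)² = 1085.6133 ⇒ m₂ = 180.93556
Σ(xᵢ − x̄)⁴ = 727922.9958 ⇒ m₄ = 121320.49930
m₂² = 32737.67526
g_2 = m₄/m₂² − 3 = 3.70584 − 3 ≈ 0.706

0.706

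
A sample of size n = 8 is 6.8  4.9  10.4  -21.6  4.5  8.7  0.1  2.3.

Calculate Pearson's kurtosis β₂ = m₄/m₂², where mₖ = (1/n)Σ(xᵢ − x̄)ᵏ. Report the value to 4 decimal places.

5.0001

x̄ = 2.0125
Σ(xᵢ − x̄)² = 713.8088 ⇒ m₂ = 89.22609
Σ(xᵢ − x̄)⁴ = 318457.9596 ⇒ m₄ = 39807.24496
m₂² = 7961.29581
β₂ = m₄/m₂² = 39807.24496 / 7961.29581 ≈ 5.0001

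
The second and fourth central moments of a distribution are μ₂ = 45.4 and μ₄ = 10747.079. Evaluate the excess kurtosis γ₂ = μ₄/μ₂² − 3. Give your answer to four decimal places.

μ₂² = 45.4² = 2061.16000
μ₄/μ₂² = 10747.079 / 2061.16000 = 5.21409
γ₂ = 5.21409 − 3 ≈ 2.2141

2.2141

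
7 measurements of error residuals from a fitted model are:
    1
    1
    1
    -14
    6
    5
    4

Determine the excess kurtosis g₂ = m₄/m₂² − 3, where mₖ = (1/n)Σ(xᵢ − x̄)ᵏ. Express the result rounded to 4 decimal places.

1.3422

x̄ = 0.5714
Σ(xᵢ − x̄)² = 273.7143 ⇒ m₂ = 39.10204
Σ(xᵢ − x̄)⁴ = 46473.9242 ⇒ m₄ = 6639.13203
m₂² = 1528.96960
g₂ = m₄/m₂² − 3 = 4.34223 − 3 ≈ 1.3422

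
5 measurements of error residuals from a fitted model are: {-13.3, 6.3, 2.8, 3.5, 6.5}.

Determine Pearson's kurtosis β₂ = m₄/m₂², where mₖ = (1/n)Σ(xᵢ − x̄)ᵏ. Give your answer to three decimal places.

3.055

x̄ = 1.1600
Σ(xᵢ − x̄)² = 272.1920 ⇒ m₂ = 54.43840
Σ(xᵢ − x̄)⁴ = 45267.6480 ⇒ m₄ = 9053.52961
m₂² = 2963.53939
β₂ = m₄/m₂² = 9053.52961 / 2963.53939 ≈ 3.055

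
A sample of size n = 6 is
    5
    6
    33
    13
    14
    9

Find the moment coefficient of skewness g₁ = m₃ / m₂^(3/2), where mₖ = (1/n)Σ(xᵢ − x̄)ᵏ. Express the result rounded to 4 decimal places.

1.3179

x̄ = (5 + 6 + 33 + 13 + 14 + 9) / 6 = 13.3333
deviations (xᵢ − x̄): -8.3333, -7.3333, 19.6667, -0.3333, 0.6667, -4.3333
Σ(xᵢ − x̄)² = 529.3333 ⇒ m₂ = 529.3333/6 = 88.22222
Σ(xᵢ − x̄)³ = 6552.4444 ⇒ m₃ = 6552.4444/6 = 1092.07407
m₂^(3/2) = 88.22222^(1.5) = 828.64209
g₁ = m₃ / m₂^(3/2) = 1092.07407 / 828.64209 ≈ 1.3179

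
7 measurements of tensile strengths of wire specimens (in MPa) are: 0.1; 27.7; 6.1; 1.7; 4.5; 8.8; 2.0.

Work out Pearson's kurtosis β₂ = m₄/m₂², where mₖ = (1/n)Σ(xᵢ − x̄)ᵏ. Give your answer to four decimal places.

4.3039

x̄ = 7.2714
Σ(xᵢ − x̄)² = 538.9743 ⇒ m₂ = 76.99633
Σ(xᵢ − x̄)⁴ = 178608.4554 ⇒ m₄ = 25515.49363
m₂² = 5928.43430
β₂ = m₄/m₂² = 25515.49363 / 5928.43430 ≈ 4.3039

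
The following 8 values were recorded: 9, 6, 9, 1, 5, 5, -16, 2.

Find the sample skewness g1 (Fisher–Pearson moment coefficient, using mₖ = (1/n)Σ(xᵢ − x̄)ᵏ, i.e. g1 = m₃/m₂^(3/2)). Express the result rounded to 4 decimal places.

-1.7205

x̄ = (9 + 6 + 9 + 1 + 5 + 5 - 16 + 2) / 8 = 2.6250
deviations (xᵢ − x̄): 6.3750, 3.3750, 6.3750, -1.6250, 2.3750, 2.3750, -18.6250, -0.6250
Σ(xᵢ − x̄)² = 453.8750 ⇒ m₂ = 453.8750/8 = 56.73438
Σ(xᵢ − x̄)³ = -5881.9688 ⇒ m₃ = -5881.9688/8 = -735.24609
m₂^(3/2) = 56.73438^(1.5) = 427.33593
g1 = m₃ / m₂^(3/2) = -735.24609 / 427.33593 ≈ -1.7205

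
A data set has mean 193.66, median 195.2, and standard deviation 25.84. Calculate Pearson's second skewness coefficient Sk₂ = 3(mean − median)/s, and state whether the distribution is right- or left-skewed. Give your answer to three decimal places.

-0.179, left-skewed

Sk₂ = 3(193.66 − 195.2) / 25.84 = 3 × -1.5400 / 25.84
    = -4.6200 / 25.84 ≈ -0.179
Sk₂ < 0 ⇒ mean < median ⇒ left-skewed (negative skew).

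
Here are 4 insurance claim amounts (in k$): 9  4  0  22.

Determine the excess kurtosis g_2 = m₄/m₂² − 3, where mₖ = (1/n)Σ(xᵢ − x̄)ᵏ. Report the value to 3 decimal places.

-1.029

x̄ = 8.7500
Σ(xᵢ − x̄)² = 274.7500 ⇒ m₂ = 68.68750
Σ(xᵢ − x̄)⁴ = 37193.0781 ⇒ m₄ = 9298.26953
m₂² = 4717.97266
g_2 = m₄/m₂² − 3 = 1.97082 − 3 ≈ -1.029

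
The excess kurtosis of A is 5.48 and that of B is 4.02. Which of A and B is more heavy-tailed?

A

Higher excess kurtosis ⇒ heavier tails relative to the normal distribution.
5.48 vs 4.02: the larger is 5.48, so A has heavier tails.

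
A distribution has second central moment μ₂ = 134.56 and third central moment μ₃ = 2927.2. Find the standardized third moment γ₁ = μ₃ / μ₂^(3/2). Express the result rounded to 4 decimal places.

σ = √μ₂ = √134.56 = 11.60000
σ³ = μ₂^(3/2) = 1560.89600
γ₁ = μ₃/σ³ = 2927.2 / 1560.89600 ≈ 1.8753

1.8753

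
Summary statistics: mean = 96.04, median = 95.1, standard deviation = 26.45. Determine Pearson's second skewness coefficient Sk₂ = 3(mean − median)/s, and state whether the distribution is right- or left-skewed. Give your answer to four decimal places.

Sk₂ = 3(96.04 − 95.1) / 26.45 = 3 × 0.9400 / 26.45
    = 2.8200 / 26.45 ≈ 0.1066
Sk₂ > 0 ⇒ mean > median ⇒ right-skewed (positive skew).

0.1066, right-skewed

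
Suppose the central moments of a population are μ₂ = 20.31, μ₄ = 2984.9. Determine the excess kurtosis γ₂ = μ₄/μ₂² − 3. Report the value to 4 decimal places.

μ₂² = 20.31² = 412.49610
μ₄/μ₂² = 2984.9 / 412.49610 = 7.23619
γ₂ = 7.23619 − 3 ≈ 4.2362

4.2362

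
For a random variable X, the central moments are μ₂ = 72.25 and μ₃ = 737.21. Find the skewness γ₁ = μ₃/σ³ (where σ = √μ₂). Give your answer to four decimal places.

σ = √μ₂ = √72.25 = 8.50000
σ³ = μ₂^(3/2) = 614.12500
γ₁ = μ₃/σ³ = 737.21 / 614.12500 ≈ 1.2004

1.2004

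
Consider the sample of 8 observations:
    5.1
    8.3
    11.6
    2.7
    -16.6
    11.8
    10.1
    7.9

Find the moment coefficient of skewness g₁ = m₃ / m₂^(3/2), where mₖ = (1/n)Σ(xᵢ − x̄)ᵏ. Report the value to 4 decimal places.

-1.7973

x̄ = (5.1 + 8.3 + 11.6 + 2.7 - 16.6 + 11.8 + 10.1 + 7.9) / 8 = 5.1125
deviations (xᵢ − x̄): -0.0125, 3.1875, 6.4875, -2.4125, -21.7125, 6.6875, 4.9875, 2.7875
Σ(xᵢ − x̄)² = 606.8688 ⇒ m₂ = 606.8688/8 = 75.85859
Σ(xᵢ − x̄)³ = -9499.7866 ⇒ m₃ = -9499.7866/8 = -1187.47332
m₂^(3/2) = 75.85859^(1.5) = 660.70437
g₁ = m₃ / m₂^(3/2) = -1187.47332 / 660.70437 ≈ -1.7973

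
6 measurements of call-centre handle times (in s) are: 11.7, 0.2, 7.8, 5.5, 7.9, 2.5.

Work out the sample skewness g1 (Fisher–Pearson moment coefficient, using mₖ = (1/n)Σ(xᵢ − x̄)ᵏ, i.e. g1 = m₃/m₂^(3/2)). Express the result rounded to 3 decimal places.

-0.072

x̄ = (11.7 + 0.2 + 7.8 + 5.5 + 7.9 + 2.5) / 6 = 5.9333
deviations (xᵢ − x̄): 5.7667, -5.7333, 1.8667, -0.4333, 1.9667, -3.4333
Σ(xᵢ − x̄)² = 85.4533 ⇒ m₂ = 85.4533/6 = 14.24222
Σ(xᵢ − x̄)³ = -23.1356 ⇒ m₃ = -23.1356/6 = -3.85593
m₂^(3/2) = 14.24222^(1.5) = 53.74854
g1 = m₃ / m₂^(3/2) = -3.85593 / 53.74854 ≈ -0.072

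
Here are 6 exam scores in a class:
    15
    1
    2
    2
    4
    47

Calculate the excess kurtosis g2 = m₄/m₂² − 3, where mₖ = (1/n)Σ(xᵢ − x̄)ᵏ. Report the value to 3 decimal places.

0.585

x̄ = 11.8333
Σ(xᵢ − x̄)² = 1618.8333 ⇒ m₂ = 269.80556
Σ(xᵢ − x̄)⁴ = 1565752.1528 ⇒ m₄ = 260958.69213
m₂² = 72795.03781
g2 = m₄/m₂² − 3 = 3.58484 − 3 ≈ 0.585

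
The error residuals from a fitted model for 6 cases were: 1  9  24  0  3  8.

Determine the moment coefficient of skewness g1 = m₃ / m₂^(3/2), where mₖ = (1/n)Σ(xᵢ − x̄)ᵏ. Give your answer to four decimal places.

1.1636

x̄ = (1 + 9 + 24 + 0 + 3 + 8) / 6 = 7.5000
deviations (xᵢ − x̄): -6.5000, 1.5000, 16.5000, -7.5000, -4.5000, 0.5000
Σ(xᵢ − x̄)² = 393.5000 ⇒ m₂ = 393.5000/6 = 65.58333
Σ(xᵢ − x̄)³ = 3708.0000 ⇒ m₃ = 3708.0000/6 = 618.00000
m₂^(3/2) = 65.58333^(1.5) = 531.11703
g1 = m₃ / m₂^(3/2) = 618.00000 / 531.11703 ≈ 1.1636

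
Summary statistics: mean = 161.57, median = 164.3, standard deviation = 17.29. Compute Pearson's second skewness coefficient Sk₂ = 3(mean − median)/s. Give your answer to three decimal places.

-0.474

Sk₂ = 3(161.57 − 164.3) / 17.29 = 3 × -2.7300 / 17.29
    = -8.1900 / 17.29 ≈ -0.474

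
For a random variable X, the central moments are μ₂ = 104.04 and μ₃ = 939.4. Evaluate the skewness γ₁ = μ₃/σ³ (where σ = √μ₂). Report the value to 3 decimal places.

σ = √μ₂ = √104.04 = 10.20000
σ³ = μ₂^(3/2) = 1061.20800
γ₁ = μ₃/σ³ = 939.4 / 1061.20800 ≈ 0.885

0.885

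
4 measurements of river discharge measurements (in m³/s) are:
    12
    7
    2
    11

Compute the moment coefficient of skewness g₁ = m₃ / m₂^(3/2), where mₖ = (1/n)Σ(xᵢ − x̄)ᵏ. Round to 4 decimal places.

-0.5162

x̄ = (12 + 7 + 2 + 11) / 4 = 8.0000
deviations (xᵢ − x̄): 4.0000, -1.0000, -6.0000, 3.0000
Σ(xᵢ − x̄)² = 62.0000 ⇒ m₂ = 62.0000/4 = 15.50000
Σ(xᵢ − x̄)³ = -126.0000 ⇒ m₃ = -126.0000/4 = -31.50000
m₂^(3/2) = 15.50000^(1.5) = 61.02356
g₁ = m₃ / m₂^(3/2) = -31.50000 / 61.02356 ≈ -0.5162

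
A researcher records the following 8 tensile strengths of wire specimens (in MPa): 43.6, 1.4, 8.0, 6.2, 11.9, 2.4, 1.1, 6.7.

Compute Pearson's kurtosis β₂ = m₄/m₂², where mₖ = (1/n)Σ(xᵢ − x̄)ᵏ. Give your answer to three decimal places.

5.379

x̄ = 10.1625
Σ(xᵢ − x̄)² = 1372.6187 ⇒ m₂ = 171.57734
Σ(xᵢ − x̄)⁴ = 1266765.1155 ⇒ m₄ = 158345.63943
m₂² = 29438.78489
β₂ = m₄/m₂² = 158345.63943 / 29438.78489 ≈ 5.379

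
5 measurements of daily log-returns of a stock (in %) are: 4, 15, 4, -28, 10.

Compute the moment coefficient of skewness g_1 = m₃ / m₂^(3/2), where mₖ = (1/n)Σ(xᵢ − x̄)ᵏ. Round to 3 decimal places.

-1.218

x̄ = (4 + 15 + 4 - 28 + 10) / 5 = 1.0000
deviations (xᵢ − x̄): 3.0000, 14.0000, 3.0000, -29.0000, 9.0000
Σ(xᵢ − x̄)² = 1136.0000 ⇒ m₂ = 1136.0000/5 = 227.20000
Σ(xᵢ − x̄)³ = -20862.0000 ⇒ m₃ = -20862.0000/5 = -4172.40000
m₂^(3/2) = 227.20000^(1.5) = 3424.62080
g_1 = m₃ / m₂^(3/2) = -4172.40000 / 3424.62080 ≈ -1.218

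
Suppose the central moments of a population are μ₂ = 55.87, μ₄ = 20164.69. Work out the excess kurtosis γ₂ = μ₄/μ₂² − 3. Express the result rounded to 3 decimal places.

μ₂² = 55.87² = 3121.45690
μ₄/μ₂² = 20164.69 / 3121.45690 = 6.46003
γ₂ = 6.46003 − 3 ≈ 3.460

3.460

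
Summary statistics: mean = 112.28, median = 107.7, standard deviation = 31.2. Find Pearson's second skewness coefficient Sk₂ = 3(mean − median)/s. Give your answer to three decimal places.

0.440

Sk₂ = 3(112.28 − 107.7) / 31.2 = 3 × 4.5800 / 31.2
    = 13.7400 / 31.2 ≈ 0.440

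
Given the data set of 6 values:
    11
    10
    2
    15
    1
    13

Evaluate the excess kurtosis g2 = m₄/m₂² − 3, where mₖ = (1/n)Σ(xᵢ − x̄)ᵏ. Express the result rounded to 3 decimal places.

-1.446

x̄ = 8.6667
Σ(xᵢ − x̄)² = 169.3333 ⇒ m₂ = 28.22222
Σ(xᵢ − x̄)⁴ = 7424.4444 ⇒ m₄ = 1237.40741
m₂² = 796.49383
g2 = m₄/m₂² − 3 = 1.55357 − 3 ≈ -1.446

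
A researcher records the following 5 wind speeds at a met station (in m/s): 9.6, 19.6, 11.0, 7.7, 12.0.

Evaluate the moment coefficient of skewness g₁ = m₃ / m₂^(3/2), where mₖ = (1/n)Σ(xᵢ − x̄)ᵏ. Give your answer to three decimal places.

1.034

x̄ = (9.6 + 19.6 + 11.0 + 7.7 + 12.0) / 5 = 11.9800
deviations (xᵢ − x̄): -2.3800, 7.6200, -0.9800, -4.2800, 0.0200
Σ(xᵢ − x̄)² = 83.0080 ⇒ m₂ = 83.0080/5 = 16.60160
Σ(xᵢ − x̄)³ = 349.6255 ⇒ m₃ = 349.6255/5 = 69.92510
m₂^(3/2) = 16.60160^(1.5) = 67.64332
g₁ = m₃ / m₂^(3/2) = 69.92510 / 67.64332 ≈ 1.034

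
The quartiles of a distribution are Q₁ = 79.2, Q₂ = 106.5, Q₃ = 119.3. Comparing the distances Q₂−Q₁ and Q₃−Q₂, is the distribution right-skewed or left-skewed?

left-skewed

Q₂ − Q₁ = 27.3;  Q₃ − Q₂ = 12.8
Q₂ − Q₁ > Q₃ − Q₂ ⇒ the lower half is more spread out ⇒ left-skewed.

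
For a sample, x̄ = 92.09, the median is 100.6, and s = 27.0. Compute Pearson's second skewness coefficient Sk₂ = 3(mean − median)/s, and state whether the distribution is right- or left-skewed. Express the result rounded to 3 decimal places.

-0.946, left-skewed

Sk₂ = 3(92.09 − 100.6) / 27.0 = 3 × -8.5100 / 27.0
    = -25.5300 / 27.0 ≈ -0.946
Sk₂ < 0 ⇒ mean < median ⇒ left-skewed (negative skew).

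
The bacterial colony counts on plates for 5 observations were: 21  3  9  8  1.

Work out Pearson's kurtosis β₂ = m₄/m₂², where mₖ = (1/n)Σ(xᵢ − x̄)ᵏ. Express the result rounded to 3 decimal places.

2.456

x̄ = 8.4000
Σ(xᵢ − x̄)² = 243.2000 ⇒ m₂ = 48.64000
Σ(xᵢ − x̄)⁴ = 29053.8560 ⇒ m₄ = 5810.77120
m₂² = 2365.84960
β₂ = m₄/m₂² = 5810.77120 / 2365.84960 ≈ 2.456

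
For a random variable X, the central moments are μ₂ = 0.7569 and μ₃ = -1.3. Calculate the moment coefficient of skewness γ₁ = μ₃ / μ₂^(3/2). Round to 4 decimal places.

σ = √μ₂ = √0.7569 = 0.87000
σ³ = μ₂^(3/2) = 0.65850
γ₁ = μ₃/σ³ = -1.3 / 0.65850 ≈ -1.9742

-1.9742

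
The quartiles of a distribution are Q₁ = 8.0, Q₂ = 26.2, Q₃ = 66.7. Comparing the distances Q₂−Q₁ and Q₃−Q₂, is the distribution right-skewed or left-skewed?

Q₂ − Q₁ = 18.2;  Q₃ − Q₂ = 40.5
Q₃ − Q₂ > Q₂ − Q₁ ⇒ the upper half is more spread out ⇒ right-skewed.

right-skewed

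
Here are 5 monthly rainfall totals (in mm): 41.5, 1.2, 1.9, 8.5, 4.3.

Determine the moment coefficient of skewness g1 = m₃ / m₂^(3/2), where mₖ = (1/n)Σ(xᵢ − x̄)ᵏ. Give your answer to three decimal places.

x̄ = (41.5 + 1.2 + 1.9 + 8.5 + 4.3) / 5 = 11.4800
deviations (xᵢ − x̄): 30.0200, -10.2800, -9.5800, -2.9800, -7.1800
Σ(xᵢ − x̄)² = 1159.0880 ⇒ m₂ = 1159.0880/5 = 231.81760
Σ(xᵢ − x̄)³ = 24691.8343 ⇒ m₃ = 24691.8343/5 = 4938.36686
m₂^(3/2) = 231.81760^(1.5) = 3529.55219
g1 = m₃ / m₂^(3/2) = 4938.36686 / 3529.55219 ≈ 1.399

1.399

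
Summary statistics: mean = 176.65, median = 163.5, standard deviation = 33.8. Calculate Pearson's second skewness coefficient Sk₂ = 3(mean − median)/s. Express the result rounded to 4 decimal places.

1.1672

Sk₂ = 3(176.65 − 163.5) / 33.8 = 3 × 13.1500 / 33.8
    = 39.4500 / 33.8 ≈ 1.1672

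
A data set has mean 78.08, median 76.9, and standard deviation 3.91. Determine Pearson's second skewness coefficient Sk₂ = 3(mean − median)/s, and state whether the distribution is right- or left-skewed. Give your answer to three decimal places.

0.905, right-skewed

Sk₂ = 3(78.08 − 76.9) / 3.91 = 3 × 1.1800 / 3.91
    = 3.5400 / 3.91 ≈ 0.905
Sk₂ > 0 ⇒ mean > median ⇒ right-skewed (positive skew).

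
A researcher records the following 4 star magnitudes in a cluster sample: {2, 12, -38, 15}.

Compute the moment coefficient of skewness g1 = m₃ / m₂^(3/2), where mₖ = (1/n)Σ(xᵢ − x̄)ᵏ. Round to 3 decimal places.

-0.987

x̄ = (2 + 12 - 38 + 15) / 4 = -2.2500
deviations (xᵢ − x̄): 4.2500, 14.2500, -35.7500, 17.2500
Σ(xᵢ − x̄)² = 1796.7500 ⇒ m₂ = 1796.7500/4 = 449.18750
Σ(xᵢ − x̄)³ = -37587.3750 ⇒ m₃ = -37587.3750/4 = -9396.84375
m₂^(3/2) = 449.18750^(1.5) = 9520.09963
g1 = m₃ / m₂^(3/2) = -9396.84375 / 9520.09963 ≈ -0.987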